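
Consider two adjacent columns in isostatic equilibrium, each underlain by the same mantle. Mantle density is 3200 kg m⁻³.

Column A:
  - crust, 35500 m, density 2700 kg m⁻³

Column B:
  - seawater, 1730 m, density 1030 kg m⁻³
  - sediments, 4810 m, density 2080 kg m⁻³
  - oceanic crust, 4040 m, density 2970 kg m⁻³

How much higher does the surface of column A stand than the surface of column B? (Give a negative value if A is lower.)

2400 m

For any compensation level in the mantle, the mantle terms cancel and isostasy reduces to e = (Σt_A − Σt_B) − (Σ(ρt)_A − Σ(ρt)_B) / ρ_m.
Σt_A = 35500 m; Σt_B = 10580 m; Σ(ρt)_A = 95850000; Σ(ρt)_B = 23785500 (in m·kg m⁻³).
e = (35500 − 10580) − (95850000 − 23785500) / 3200 = 2400 m.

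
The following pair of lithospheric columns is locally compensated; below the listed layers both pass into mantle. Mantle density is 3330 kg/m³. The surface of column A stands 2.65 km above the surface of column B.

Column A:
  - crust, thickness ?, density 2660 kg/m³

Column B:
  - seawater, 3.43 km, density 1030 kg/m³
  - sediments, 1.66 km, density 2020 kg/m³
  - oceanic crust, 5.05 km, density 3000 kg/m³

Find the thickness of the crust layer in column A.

30.7 km

Take the compensation level at the base of the deeper column (depth z_c below the surface of column A) and equate Σ ρ_i t_i down to z_c; mantle fills any gap and the z_c terms cancel.
Column A: x×2660 + (z_c − 0 − x)×3330
Column B: 2.65×0 + 3.43×1030 + 1.66×2020 + 5.05×3000 + (z_c − 2.65 − 10.14)×3330
The z_c×3330 term appears on both sides and cancels. Collect the known terms of each column as K = Σ(ρt)_known − 3330 × (depth of known layers): K_A = 0 − 3330×0 = 0; K_B = 22036.1 − 3330×(2.65 + 10.14) = −20554.6.
Balance: K_A − x×(3330 − 2660) = K_B, so x = (K_A − K_B)/(3330 − 2660) = 20554.6/670 = 30.7 km.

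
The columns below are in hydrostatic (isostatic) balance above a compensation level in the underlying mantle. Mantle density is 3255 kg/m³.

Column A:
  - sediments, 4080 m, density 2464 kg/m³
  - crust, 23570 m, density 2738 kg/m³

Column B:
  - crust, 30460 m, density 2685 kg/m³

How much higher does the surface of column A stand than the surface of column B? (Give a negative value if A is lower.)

For any compensation level in the mantle, the mantle terms cancel and isostasy reduces to e = (Σt_A − Σt_B) − (Σ(ρt)_A − Σ(ρt)_B) / ρ_m.
Σt_A = 27650 m; Σt_B = 30460 m; Σ(ρt)_A = 74587780; Σ(ρt)_B = 81785100 (in m·kg/m³).
e = (27650 − 30460) − (74587780 − 81785100) / 3255 = −599 m.

−599 m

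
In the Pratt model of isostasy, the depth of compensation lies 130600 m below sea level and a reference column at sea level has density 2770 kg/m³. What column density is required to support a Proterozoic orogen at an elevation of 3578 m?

2700 kg/m³

Pratt balance: ρ_ref D = ρ (D + h).
ρ = ρ_ref D/(D + h) = 2770 × 130600 m/(130600 m + 3578 m) = 2700 kg/m³.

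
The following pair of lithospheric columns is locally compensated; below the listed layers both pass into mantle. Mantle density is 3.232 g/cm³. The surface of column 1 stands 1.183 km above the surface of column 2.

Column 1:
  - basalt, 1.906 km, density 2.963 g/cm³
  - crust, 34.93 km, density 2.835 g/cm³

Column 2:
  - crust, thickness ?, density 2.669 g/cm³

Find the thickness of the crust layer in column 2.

18.8 km

Take the compensation level at the base of the deeper column (depth z_c below the surface of column 1) and equate Σ ρ_i t_i down to z_c; mantle fills any gap and the z_c terms cancel.
Column 1: 1.906×2.963 + 34.93×2.835 + (z_c − 36.836)×3.232
Column 2: 1.183×0 + x×2.669 + (z_c − 1.183 − 0 − x)×3.232
The z_c×3.232 term appears on both sides and cancels. Collect the known terms of each column as K = Σ(ρt)_known − 3.232 × (depth of known layers): K_1 = 104.674028 − 3.232×36.836 = −14.379924; K_2 = 0 − 3.232×(1.183 + 0) = −3.823456.
Balance: K_1 = K_2 − x×(3.232 − 2.669), so x = (K_2 − K_1)/(3.232 − 2.669) = 10.5565/0.563 = 18.8 km.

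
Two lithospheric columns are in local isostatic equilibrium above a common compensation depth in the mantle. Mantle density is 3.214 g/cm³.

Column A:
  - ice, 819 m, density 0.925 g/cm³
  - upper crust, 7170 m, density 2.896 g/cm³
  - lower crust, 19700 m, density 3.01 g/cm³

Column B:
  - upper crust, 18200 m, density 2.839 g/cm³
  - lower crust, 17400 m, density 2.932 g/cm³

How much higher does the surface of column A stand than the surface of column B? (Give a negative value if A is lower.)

For any compensation level in the mantle, the mantle terms cancel and isostasy reduces to e = (Σt_A − Σt_B) − (Σ(ρt)_A − Σ(ρt)_B) / ρ_m.
Σt_A = 27689 m; Σt_B = 35600 m; Σ(ρt)_A = 80818.895; Σ(ρt)_B = 102686.6 (in m·g/cm³).
e = (27689 − 35600) − (80818.895 − 102686.6) / 3.214 = −1110 m.

−1110 m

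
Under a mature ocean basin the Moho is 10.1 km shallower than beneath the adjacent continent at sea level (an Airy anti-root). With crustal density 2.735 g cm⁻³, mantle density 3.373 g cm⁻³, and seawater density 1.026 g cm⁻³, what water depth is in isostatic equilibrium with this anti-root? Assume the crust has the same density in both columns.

Replacing a thickness d of crust by seawater at the top must be balanced by replacing crust with mantle at the base: d (ρ_c − ρ_w) = a (ρ_m − ρ_c).
d = a (ρ_m − ρ_c)/(ρ_c − ρ_w) = 10.1 km × 0.638/1.709 = 3.77 km.

3.77 km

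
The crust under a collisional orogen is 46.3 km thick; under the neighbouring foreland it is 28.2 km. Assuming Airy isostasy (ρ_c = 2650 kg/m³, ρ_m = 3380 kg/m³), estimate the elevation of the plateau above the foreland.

3.91 km

Excess crust Δ = 46.3 km − 28.2 km = 18.1 km, split between elevation h and root r with h + r = Δ.
Airy balance ρ_c h = (ρ_m − ρ_c) r gives r = h ρ_c/(ρ_m − ρ_c), so h (1 + ρ_c/(ρ_m − ρ_c)) = Δ, i.e. h = Δ (ρ_m − ρ_c)/ρ_m.
h = 18.1 km × 730/3380 = 3.91 km.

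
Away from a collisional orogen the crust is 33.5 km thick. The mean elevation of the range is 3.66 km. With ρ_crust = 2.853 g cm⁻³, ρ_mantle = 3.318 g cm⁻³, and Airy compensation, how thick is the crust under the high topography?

Root depth r = h ρ_c / (ρ_m − ρ_c) = 3.66 km × 2.853 / 0.465 = 22.46 km.
Total thickness = T + h + r = 33.5 km + 3.66 km + 22.46 km = 59.6 km.

59.6 km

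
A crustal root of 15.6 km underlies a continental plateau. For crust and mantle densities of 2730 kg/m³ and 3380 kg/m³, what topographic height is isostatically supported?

For local isostatic compensation: ρ_c h = (ρ_m − ρ_c) r.
h = r (ρ_m − ρ_c) / ρ_c = 15.6 km × (3380 − 2730) / 2730 = 3.71 km.

3.71 km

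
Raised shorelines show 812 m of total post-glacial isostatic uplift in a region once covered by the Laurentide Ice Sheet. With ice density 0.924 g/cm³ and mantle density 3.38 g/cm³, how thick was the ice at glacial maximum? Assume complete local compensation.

u = t ρ_ice/ρ_m → t = u ρ_m/ρ_ice = 812 m × 3.38/0.924 = 2970 m.

2970 m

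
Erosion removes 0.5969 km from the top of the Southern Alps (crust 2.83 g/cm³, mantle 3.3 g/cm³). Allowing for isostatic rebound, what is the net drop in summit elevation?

Rebound u = e ρ_c/ρ_m = 0.5969 km × 2.83/3.3 = 0.5119 km.
Net surface drop = e − u = 0.5969 km − 0.5119 km = e (ρ_m − ρ_c)/ρ_m = 0.085 km.

0.085 km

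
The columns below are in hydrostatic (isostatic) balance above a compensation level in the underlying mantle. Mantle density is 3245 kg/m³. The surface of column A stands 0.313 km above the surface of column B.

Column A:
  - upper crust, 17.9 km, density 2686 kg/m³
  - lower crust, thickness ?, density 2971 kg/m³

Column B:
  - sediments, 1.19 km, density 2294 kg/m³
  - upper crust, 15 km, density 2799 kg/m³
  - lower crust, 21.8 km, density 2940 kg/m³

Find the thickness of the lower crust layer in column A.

20 km

Take the compensation level at the base of the deeper column (depth z_c below the surface of column A) and equate Σ ρ_i t_i down to z_c; mantle fills any gap and the z_c terms cancel.
Column A: 17.9×2686 + x×2971 + (z_c − 17.9 − x)×3245
Column B: 0.313×0 + 1.19×2294 + 15×2799 + 21.8×2940 + (z_c − 0.313 − 37.99)×3245
The z_c×3245 term appears on both sides and cancels. Collect the known terms of each column as K = Σ(ρt)_known − 3245 × (depth of known layers): K_A = 48079.4 − 3245×17.9 = −10006.1; K_B = 108806.86 − 3245×(0.313 + 37.99) = −15486.375.
Balance: K_A − x×(3245 − 2971) = K_B, so x = (K_A − K_B)/(3245 − 2971) = 5480.28/274 = 20 km.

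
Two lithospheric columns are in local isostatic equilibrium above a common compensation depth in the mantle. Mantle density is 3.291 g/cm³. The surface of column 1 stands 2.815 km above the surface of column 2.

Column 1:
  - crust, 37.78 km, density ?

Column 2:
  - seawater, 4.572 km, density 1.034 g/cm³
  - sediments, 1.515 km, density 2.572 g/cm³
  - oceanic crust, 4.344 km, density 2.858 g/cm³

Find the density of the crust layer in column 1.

Take the compensation level at the base of the deeper column (depth z_c below the surface of column 1) and equate Σ ρ_i t_i down to z_c; mantle fills any gap and the z_c terms cancel.
Column 1: 37.78×ρ + (z_c − 37.78)×3.291
Column 2: 2.815×0 + 4.572×1.034 + 1.515×2.572 + 4.344×2.858 + (z_c − 2.815 − 10.431)×3.291
The z_c×3.291 term appears on both sides and cancels. Collect the known terms of each column as K = Σ(ρt)_known − 3.291 × (depth of known layers): K_1 = 0 − 3.291×37.78 = −124.33398; K_2 = 21.03918 − 3.291×(2.815 + 10.431) = −22.553406.
Balance: K_1 + 37.78×ρ = K_2, so ρ = (K_2 − K_1)/37.78 = 101.781/37.78 = 2.69 g/cm³.

2.69 g/cm³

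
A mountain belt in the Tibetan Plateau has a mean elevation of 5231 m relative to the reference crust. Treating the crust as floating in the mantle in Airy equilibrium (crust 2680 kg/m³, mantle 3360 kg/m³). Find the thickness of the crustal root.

Equating mass per unit area of the two columns: the weight of the topography is balanced by the buoyancy of the root, ρ_c h = (ρ_m − ρ_c) r.
r = h · ρ_c / (ρ_m − ρ_c) = 5231 m × 2680 / (3360 − 2680) = 20600 m.

20600 m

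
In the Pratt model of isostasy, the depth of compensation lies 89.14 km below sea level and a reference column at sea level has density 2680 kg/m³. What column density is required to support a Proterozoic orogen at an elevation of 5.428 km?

2530 kg/m³

Pratt balance: ρ_ref D = ρ (D + h).
ρ = ρ_ref D/(D + h) = 2680 × 89.14 km/(89.14 km + 5.428 km) = 2530 kg/m³.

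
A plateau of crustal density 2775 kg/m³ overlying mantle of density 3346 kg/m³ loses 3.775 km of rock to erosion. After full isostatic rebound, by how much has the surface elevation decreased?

Rebound u = e ρ_c/ρ_m = 3.775 km × 2775/3346 = 3.131 km.
Net surface drop = e − u = 3.775 km − 3.131 km = e (ρ_m − ρ_c)/ρ_m = 0.644 km.

0.644 km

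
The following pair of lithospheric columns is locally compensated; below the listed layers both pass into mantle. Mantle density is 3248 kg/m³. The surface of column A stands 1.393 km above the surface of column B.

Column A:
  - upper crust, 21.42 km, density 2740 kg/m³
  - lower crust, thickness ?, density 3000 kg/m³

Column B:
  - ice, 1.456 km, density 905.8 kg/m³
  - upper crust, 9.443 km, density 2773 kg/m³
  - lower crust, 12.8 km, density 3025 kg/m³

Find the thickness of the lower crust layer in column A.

17.7 km

Take the compensation level at the base of the deeper column (depth z_c below the surface of column A) and equate Σ ρ_i t_i down to z_c; mantle fills any gap and the z_c terms cancel.
Column A: 21.42×2740 + x×3000 + (z_c − 21.42 − x)×3248
Column B: 1.393×0 + 1.456×905.8 + 9.443×2773 + 12.8×3025 + (z_c − 1.393 − 23.699)×3248
The z_c×3248 term appears on both sides and cancels. Collect the known terms of each column as K = Σ(ρt)_known − 3248 × (depth of known layers): K_A = 58690.8 − 3248×21.42 = −10881.36; K_B = 66224.2838 − 3248×(1.393 + 23.699) = −15274.5322.
Balance: K_A − x×(3248 − 3000) = K_B, so x = (K_A − K_B)/(3248 − 3000) = 4393.17/248 = 17.7 km.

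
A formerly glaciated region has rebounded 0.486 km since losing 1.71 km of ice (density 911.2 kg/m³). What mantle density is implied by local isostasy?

ρ_m = ρ_ice t / u = 911.2 × 1.71 km/0.486 km = 3210 kg/m³.

3210 kg/m³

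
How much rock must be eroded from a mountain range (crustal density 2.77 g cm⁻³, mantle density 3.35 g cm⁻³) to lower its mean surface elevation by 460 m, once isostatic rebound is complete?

2660 m

Net drop Δ = e − u = e − e ρ_c/ρ_m = e (ρ_m − ρ_c)/ρ_m.
e = Δ ρ_m/(ρ_m − ρ_c) = 460 m × 3.35/0.58 = 2660 m.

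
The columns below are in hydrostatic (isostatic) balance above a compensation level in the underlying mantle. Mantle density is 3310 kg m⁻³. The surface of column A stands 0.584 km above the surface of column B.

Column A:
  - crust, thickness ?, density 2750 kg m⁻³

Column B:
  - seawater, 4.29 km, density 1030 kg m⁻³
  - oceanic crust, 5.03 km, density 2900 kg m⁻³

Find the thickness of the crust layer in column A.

24.6 km

Take the compensation level at the base of the deeper column (depth z_c below the surface of column A) and equate Σ ρ_i t_i down to z_c; mantle fills any gap and the z_c terms cancel.
Column A: x×2750 + (z_c − 0 − x)×3310
Column B: 0.584×0 + 4.29×1030 + 5.03×2900 + (z_c − 0.584 − 9.32)×3310
The z_c×3310 term appears on both sides and cancels. Collect the known terms of each column as K = Σ(ρt)_known − 3310 × (depth of known layers): K_A = 0 − 3310×0 = 0; K_B = 19005.7 − 3310×(0.584 + 9.32) = −13776.54.
Balance: K_A − x×(3310 − 2750) = K_B, so x = (K_A − K_B)/(3310 − 2750) = 13776.5/560 = 24.6 km.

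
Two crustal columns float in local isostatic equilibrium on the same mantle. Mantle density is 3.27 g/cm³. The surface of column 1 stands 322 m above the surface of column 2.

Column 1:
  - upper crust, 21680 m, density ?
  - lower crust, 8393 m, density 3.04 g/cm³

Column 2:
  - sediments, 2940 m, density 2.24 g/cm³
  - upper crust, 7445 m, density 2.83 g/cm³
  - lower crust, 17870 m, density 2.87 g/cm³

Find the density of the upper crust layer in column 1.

Take the compensation level at the base of the deeper column (depth z_c below the surface of column 1) and equate Σ ρ_i t_i down to z_c; mantle fills any gap and the z_c terms cancel.
Column 1: 21680×ρ + 8393×3.04 + (z_c − 30073)×3.27
Column 2: 322×0 + 2940×2.24 + 7445×2.83 + 17870×2.87 + (z_c − 322 − 28255)×3.27
The z_c×3.27 term appears on both sides and cancels. Collect the known terms of each column as K = Σ(ρt)_known − 3.27 × (depth of known layers): K_1 = 25514.72 − 3.27×30073 = −72823.99; K_2 = 78941.85 − 3.27×(322 + 28255) = −14504.94.
Balance: K_1 + 21680×ρ = K_2, so ρ = (K_2 − K_1)/21680 = 58319.1/21680 = 2.69 g/cm³.

2.69 g/cm³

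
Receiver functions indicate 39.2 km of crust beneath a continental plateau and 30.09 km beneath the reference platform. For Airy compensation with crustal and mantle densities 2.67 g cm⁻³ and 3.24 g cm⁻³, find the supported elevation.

1.6 km

Excess crust Δ = 39.2 km − 30.09 km = 9.11 km, split between elevation h and root r with h + r = Δ.
Airy balance ρ_c h = (ρ_m − ρ_c) r gives r = h ρ_c/(ρ_m − ρ_c), so h (1 + ρ_c/(ρ_m − ρ_c)) = Δ, i.e. h = Δ (ρ_m − ρ_c)/ρ_m.
h = 9.11 km × 0.57/3.24 = 1.6 km.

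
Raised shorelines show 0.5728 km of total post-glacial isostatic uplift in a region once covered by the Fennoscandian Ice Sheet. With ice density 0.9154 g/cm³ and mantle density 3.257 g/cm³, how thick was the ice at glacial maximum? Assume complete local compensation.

u = t ρ_ice/ρ_m → t = u ρ_m/ρ_ice = 0.5728 km × 3.257/0.9154 = 2.04 km.

2.04 km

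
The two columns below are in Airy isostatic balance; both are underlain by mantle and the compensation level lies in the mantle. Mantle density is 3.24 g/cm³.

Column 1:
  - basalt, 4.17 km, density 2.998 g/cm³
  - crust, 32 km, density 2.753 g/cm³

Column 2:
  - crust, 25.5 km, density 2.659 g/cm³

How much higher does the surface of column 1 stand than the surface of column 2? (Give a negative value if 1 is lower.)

0.549 km

For any compensation level in the mantle, the mantle terms cancel and isostasy reduces to e = (Σt_1 − Σt_2) − (Σ(ρt)_1 − Σ(ρt)_2) / ρ_m.
Σt_1 = 36.17 km; Σt_2 = 25.5 km; Σ(ρt)_1 = 100.59766; Σ(ρt)_2 = 67.8045 (in km·g/cm³).
e = (36.17 − 25.5) − (100.59766 − 67.8045) / 3.24 = 0.549 km.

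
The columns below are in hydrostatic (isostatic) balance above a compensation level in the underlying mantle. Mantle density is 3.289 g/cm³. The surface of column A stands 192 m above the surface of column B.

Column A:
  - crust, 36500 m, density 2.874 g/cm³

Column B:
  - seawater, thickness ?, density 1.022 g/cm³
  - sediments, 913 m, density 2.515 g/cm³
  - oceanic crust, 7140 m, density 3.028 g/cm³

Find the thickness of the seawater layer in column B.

Take the compensation level at the base of the deeper column (depth z_c below the surface of column A) and equate Σ ρ_i t_i down to z_c; mantle fills any gap and the z_c terms cancel.
Column A: 36500×2.874 + (z_c − 36500)×3.289
Column B: 192×0 + x×1.022 + 913×2.515 + 7140×3.028 + (z_c − 192 − 8053 − x)×3.289
The z_c×3.289 term appears on both sides and cancels. Collect the known terms of each column as K = Σ(ρt)_known − 3.289 × (depth of known layers): K_A = 104901 − 3.289×36500 = −15147.5; K_B = 23916.115 − 3.289×(192 + 8053) = −3201.69.
Balance: K_A = K_B − x×(3.289 − 1.022), so x = (K_B − K_A)/(3.289 − 1.022) = 11945.8/2.267 = 5270 m.

5270 m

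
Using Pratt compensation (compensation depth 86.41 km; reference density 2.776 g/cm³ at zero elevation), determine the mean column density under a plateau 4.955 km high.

Pratt balance: ρ_ref D = ρ (D + h).
ρ = ρ_ref D/(D + h) = 2.776 × 86.41 km/(86.41 km + 4.955 km) = 2.63 g/cm³.

2.63 g/cm³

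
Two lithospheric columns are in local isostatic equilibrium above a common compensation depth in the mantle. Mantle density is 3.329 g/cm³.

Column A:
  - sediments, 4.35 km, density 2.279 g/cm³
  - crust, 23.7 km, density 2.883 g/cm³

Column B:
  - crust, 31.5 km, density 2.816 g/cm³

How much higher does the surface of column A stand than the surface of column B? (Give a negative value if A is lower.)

−0.307 km

For any compensation level in the mantle, the mantle terms cancel and isostasy reduces to e = (Σt_A − Σt_B) − (Σ(ρt)_A − Σ(ρt)_B) / ρ_m.
Σt_A = 28.05 km; Σt_B = 31.5 km; Σ(ρt)_A = 78.24075; Σ(ρt)_B = 88.704 (in km·g/cm³).
e = (28.05 − 31.5) − (78.24075 − 88.704) / 3.329 = −0.307 km.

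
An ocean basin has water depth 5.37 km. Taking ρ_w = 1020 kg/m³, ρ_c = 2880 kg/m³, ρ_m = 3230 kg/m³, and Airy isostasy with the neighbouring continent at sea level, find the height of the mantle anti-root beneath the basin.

By Archimedes' principle applied to the lithosphere: replacing crust with seawater at the top is compensated by replacing crust with mantle at the base: d (ρ_c − ρ_w) = a (ρ_m − ρ_c).
a = d (ρ_c − ρ_w)/(ρ_m − ρ_c) = 5.37 km × 1860/350 = 28.5 km.

28.5 km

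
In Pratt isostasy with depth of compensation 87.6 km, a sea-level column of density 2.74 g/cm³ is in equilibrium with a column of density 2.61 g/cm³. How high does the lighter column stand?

ρ_ref D = ρ (D + h) → h = D (ρ_ref − ρ)/ρ.
h = 87.6 km × (2.74 − 2.61)/2.61 = 4.36 km.

4.36 km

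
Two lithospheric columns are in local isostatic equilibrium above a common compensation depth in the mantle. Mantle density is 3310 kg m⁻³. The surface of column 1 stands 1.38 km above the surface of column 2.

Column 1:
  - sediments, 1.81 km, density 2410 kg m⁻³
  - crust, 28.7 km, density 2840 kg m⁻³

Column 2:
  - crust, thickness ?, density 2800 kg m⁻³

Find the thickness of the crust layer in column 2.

Take the compensation level at the base of the deeper column (depth z_c below the surface of column 1) and equate Σ ρ_i t_i down to z_c; mantle fills any gap and the z_c terms cancel.
Column 1: 1.81×2410 + 28.7×2840 + (z_c − 30.51)×3310
Column 2: 1.38×0 + x×2800 + (z_c − 1.38 − 0 − x)×3310
The z_c×3310 term appears on both sides and cancels. Collect the known terms of each column as K = Σ(ρt)_known − 3310 × (depth of known layers): K_1 = 85870.1 − 3310×30.51 = −15118; K_2 = 0 − 3310×(1.38 + 0) = −4567.8.
Balance: K_1 = K_2 − x×(3310 − 2800), so x = (K_2 − K_1)/(3310 − 2800) = 10550.2/510 = 20.7 km.

20.7 km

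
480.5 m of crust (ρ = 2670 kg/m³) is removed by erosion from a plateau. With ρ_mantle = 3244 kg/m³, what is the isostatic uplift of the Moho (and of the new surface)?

Unloading: uplift u = e ρ_c/ρ_m = 480.5 m × 2670/3244 = 395 m.

395 m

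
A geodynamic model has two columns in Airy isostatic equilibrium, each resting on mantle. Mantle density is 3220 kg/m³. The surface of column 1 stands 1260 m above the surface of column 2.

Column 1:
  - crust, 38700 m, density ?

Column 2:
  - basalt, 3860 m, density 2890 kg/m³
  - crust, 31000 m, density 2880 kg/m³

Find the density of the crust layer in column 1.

Take the compensation level at the base of the deeper column (depth z_c below the surface of column 1) and equate Σ ρ_i t_i down to z_c; mantle fills any gap and the z_c terms cancel.
Column 1: 38700×ρ + (z_c − 38700)×3220
Column 2: 1260×0 + 3860×2890 + 31000×2880 + (z_c − 1260 − 34860)×3220
The z_c×3220 term appears on both sides and cancels. Collect the known terms of each column as K = Σ(ρt)_known − 3220 × (depth of known layers): K_1 = 0 − 3220×38700 = −124614000; K_2 = 100435400 − 3220×(1260 + 34860) = −15871000.
Balance: K_1 + 38700×ρ = K_2, so ρ = (K_2 − K_1)/38700 = 108743000/38700 = 2810 kg/m³.

2810 kg/m³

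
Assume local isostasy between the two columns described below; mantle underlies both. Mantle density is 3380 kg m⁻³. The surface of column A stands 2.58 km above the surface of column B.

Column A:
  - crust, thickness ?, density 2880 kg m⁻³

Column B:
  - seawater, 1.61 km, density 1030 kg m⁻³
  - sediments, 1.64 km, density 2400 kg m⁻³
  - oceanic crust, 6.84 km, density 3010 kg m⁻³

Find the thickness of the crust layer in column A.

33.3 km

Take the compensation level at the base of the deeper column (depth z_c below the surface of column A) and equate Σ ρ_i t_i down to z_c; mantle fills any gap and the z_c terms cancel.
Column A: x×2880 + (z_c − 0 − x)×3380
Column B: 2.58×0 + 1.61×1030 + 1.64×2400 + 6.84×3010 + (z_c − 2.58 − 10.09)×3380
The z_c×3380 term appears on both sides and cancels. Collect the known terms of each column as K = Σ(ρt)_known − 3380 × (depth of known layers): K_A = 0 − 3380×0 = 0; K_B = 26182.7 − 3380×(2.58 + 10.09) = −16641.9.
Balance: K_A − x×(3380 − 2880) = K_B, so x = (K_A − K_B)/(3380 − 2880) = 16641.9/500 = 33.3 km.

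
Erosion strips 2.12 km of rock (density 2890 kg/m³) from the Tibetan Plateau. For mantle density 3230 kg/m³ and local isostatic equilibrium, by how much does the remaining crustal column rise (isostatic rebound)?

1.9 km

Unloading: uplift u = e ρ_c/ρ_m = 2.12 km × 2890/3230 = 1.9 km.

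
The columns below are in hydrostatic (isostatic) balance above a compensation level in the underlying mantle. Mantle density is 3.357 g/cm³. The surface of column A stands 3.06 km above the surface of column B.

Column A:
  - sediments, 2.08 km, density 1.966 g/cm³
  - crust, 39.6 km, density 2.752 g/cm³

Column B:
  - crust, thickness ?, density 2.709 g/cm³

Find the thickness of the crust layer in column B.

25.6 km

Take the compensation level at the base of the deeper column (depth z_c below the surface of column A) and equate Σ ρ_i t_i down to z_c; mantle fills any gap and the z_c terms cancel.
Column A: 2.08×1.966 + 39.6×2.752 + (z_c − 41.68)×3.357
Column B: 3.06×0 + x×2.709 + (z_c − 3.06 − 0 − x)×3.357
The z_c×3.357 term appears on both sides and cancels. Collect the known terms of each column as K = Σ(ρt)_known − 3.357 × (depth of known layers): K_A = 113.06848 − 3.357×41.68 = −26.85128; K_B = 0 − 3.357×(3.06 + 0) = −10.27242.
Balance: K_A = K_B − x×(3.357 − 2.709), so x = (K_B − K_A)/(3.357 − 2.709) = 16.5789/0.648 = 25.6 km.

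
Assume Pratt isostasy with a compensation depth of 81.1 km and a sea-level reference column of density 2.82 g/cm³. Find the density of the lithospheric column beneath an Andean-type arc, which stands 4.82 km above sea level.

2.66 g/cm³

Pratt balance: ρ_ref D = ρ (D + h).
ρ = ρ_ref D/(D + h) = 2.82 × 81.1 km/(81.1 km + 4.82 km) = 2.66 g/cm³.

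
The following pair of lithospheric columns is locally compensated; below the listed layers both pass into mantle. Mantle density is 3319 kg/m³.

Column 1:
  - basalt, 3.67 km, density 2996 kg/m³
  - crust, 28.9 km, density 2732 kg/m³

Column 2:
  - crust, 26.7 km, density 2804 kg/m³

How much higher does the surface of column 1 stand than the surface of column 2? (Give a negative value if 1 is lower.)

For any compensation level in the mantle, the mantle terms cancel and isostasy reduces to e = (Σt_1 − Σt_2) − (Σ(ρt)_1 − Σ(ρt)_2) / ρ_m.
Σt_1 = 32.57 km; Σt_2 = 26.7 km; Σ(ρt)_1 = 89950.12; Σ(ρt)_2 = 74866.8 (in km·kg/m³).
e = (32.57 − 26.7) − (89950.12 − 74866.8) / 3319 = 1.33 km.

1.33 km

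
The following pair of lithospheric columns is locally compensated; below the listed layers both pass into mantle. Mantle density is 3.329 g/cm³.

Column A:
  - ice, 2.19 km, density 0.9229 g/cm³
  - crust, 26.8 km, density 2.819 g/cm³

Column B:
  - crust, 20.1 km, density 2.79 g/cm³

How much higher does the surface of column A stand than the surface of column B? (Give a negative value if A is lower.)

2.43 km

For any compensation level in the mantle, the mantle terms cancel and isostasy reduces to e = (Σt_A − Σt_B) − (Σ(ρt)_A − Σ(ρt)_B) / ρ_m.
Σt_A = 28.99 km; Σt_B = 20.1 km; Σ(ρt)_A = 77.570351; Σ(ρt)_B = 56.079 (in km·g/cm³).
e = (28.99 − 20.1) − (77.570351 − 56.079) / 3.329 = 2.43 km.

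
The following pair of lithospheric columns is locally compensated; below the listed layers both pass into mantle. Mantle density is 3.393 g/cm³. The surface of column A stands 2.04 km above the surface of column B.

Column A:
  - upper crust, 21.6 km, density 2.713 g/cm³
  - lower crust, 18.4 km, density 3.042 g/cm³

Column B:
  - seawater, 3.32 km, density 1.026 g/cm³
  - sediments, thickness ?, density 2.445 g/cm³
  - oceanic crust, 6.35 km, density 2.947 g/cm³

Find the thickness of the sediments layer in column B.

Take the compensation level at the base of the deeper column (depth z_c below the surface of column A) and equate Σ ρ_i t_i down to z_c; mantle fills any gap and the z_c terms cancel.
Column A: 21.6×2.713 + 18.4×3.042 + (z_c − 40)×3.393
Column B: 2.04×0 + 3.32×1.026 + x×2.445 + 6.35×2.947 + (z_c − 2.04 − 9.67 − x)×3.393
The z_c×3.393 term appears on both sides and cancels. Collect the known terms of each column as K = Σ(ρt)_known − 3.393 × (depth of known layers): K_A = 114.5736 − 3.393×40 = −21.1464; K_B = 22.11977 − 3.393×(2.04 + 9.67) = −17.61226.
Balance: K_A = K_B − x×(3.393 − 2.445), so x = (K_B − K_A)/(3.393 − 2.445) = 3.53414/0.948 = 3.73 km.

3.73 km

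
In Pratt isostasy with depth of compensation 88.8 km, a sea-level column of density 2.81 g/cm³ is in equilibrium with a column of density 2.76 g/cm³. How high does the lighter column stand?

ρ_ref D = ρ (D + h) → h = D (ρ_ref − ρ)/ρ.
h = 88.8 km × (2.81 − 2.76)/2.76 = 1.61 km.

1.61 km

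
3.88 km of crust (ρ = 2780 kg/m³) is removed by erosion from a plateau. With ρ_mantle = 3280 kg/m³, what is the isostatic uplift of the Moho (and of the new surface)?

Unloading: uplift u = e ρ_c/ρ_m = 3.88 km × 2780/3280 = 3.29 km.

3.29 km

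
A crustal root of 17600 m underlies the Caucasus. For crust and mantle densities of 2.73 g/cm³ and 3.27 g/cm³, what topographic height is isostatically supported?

For local isostatic compensation: ρ_c h = (ρ_m − ρ_c) r.
h = r (ρ_m − ρ_c) / ρ_c = 17600 m × (3.27 − 2.73) / 2.73 = 3480 m.

3480 m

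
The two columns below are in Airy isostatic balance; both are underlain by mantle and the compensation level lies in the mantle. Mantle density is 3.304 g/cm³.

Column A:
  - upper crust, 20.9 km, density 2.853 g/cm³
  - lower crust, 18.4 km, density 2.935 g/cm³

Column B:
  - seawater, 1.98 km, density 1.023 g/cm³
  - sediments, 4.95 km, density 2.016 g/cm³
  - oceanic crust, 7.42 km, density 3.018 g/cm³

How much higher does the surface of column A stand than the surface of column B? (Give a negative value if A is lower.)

0.969 km

For any compensation level in the mantle, the mantle terms cancel and isostasy reduces to e = (Σt_A − Σt_B) − (Σ(ρt)_A − Σ(ρt)_B) / ρ_m.
Σt_A = 39.3 km; Σt_B = 14.35 km; Σ(ρt)_A = 113.6317; Σ(ρt)_B = 34.3983 (in km·g/cm³).
e = (39.3 − 14.35) − (113.6317 − 34.3983) / 3.304 = 0.969 km.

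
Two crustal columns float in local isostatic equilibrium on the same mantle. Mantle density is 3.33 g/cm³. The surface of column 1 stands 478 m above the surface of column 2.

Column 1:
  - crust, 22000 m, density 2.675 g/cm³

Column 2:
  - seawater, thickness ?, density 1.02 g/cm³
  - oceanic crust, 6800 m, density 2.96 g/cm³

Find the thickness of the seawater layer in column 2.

4460 m

Take the compensation level at the base of the deeper column (depth z_c below the surface of column 1) and equate Σ ρ_i t_i down to z_c; mantle fills any gap and the z_c terms cancel.
Column 1: 22000×2.675 + (z_c − 22000)×3.33
Column 2: 478×0 + x×1.02 + 6800×2.96 + (z_c − 478 − 6800 − x)×3.33
The z_c×3.33 term appears on both sides and cancels. Collect the known terms of each column as K = Σ(ρt)_known − 3.33 × (depth of known layers): K_1 = 58850 − 3.33×22000 = −14410; K_2 = 20128 − 3.33×(478 + 6800) = −4107.74.
Balance: K_1 = K_2 − x×(3.33 − 1.02), so x = (K_2 − K_1)/(3.33 − 1.02) = 10302.3/2.31 = 4460 m.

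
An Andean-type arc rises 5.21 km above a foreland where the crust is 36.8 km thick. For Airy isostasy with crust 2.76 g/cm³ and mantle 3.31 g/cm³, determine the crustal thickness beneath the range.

Root depth r = h ρ_c / (ρ_m − ρ_c) = 5.21 km × 2.76 / 0.55 = 26.14 km.
Total thickness = T + h + r = 36.8 km + 5.21 km + 26.14 km = 68.2 km.

68.2 km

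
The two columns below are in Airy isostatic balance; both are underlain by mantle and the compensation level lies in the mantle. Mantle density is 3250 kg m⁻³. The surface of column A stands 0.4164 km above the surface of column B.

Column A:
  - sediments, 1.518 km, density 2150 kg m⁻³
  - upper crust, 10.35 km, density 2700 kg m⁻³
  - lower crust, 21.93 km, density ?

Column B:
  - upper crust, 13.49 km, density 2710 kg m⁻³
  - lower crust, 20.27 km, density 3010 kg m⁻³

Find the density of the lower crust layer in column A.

Take the compensation level at the base of the deeper column (depth z_c below the surface of column A) and equate Σ ρ_i t_i down to z_c; mantle fills any gap and the z_c terms cancel.
Column A: 1.518×2150 + 10.35×2700 + 21.93×ρ + (z_c − 33.798)×3250
Column B: 0.4164×0 + 13.49×2710 + 20.27×3010 + (z_c − 0.4164 − 33.76)×3250
The z_c×3250 term appears on both sides and cancels. Collect the known terms of each column as K = Σ(ρt)_known − 3250 × (depth of known layers): K_A = 31208.7 − 3250×33.798 = −78634.8; K_B = 97570.6 − 3250×(0.4164 + 33.76) = −13502.7.
Balance: K_A + 21.93×ρ = K_B, so ρ = (K_B − K_A)/21.93 = 65132.1/21.93 = 2970 kg m⁻³.

2970 kg m⁻³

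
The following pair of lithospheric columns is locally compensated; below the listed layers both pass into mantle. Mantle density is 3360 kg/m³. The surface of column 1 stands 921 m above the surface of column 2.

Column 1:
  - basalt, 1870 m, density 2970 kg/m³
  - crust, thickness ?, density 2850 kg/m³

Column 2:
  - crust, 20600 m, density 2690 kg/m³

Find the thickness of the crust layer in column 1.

Take the compensation level at the base of the deeper column (depth z_c below the surface of column 1) and equate Σ ρ_i t_i down to z_c; mantle fills any gap and the z_c terms cancel.
Column 1: 1870×2970 + x×2850 + (z_c − 1870 − x)×3360
Column 2: 921×0 + 20600×2690 + (z_c − 921 − 20600)×3360
The z_c×3360 term appears on both sides and cancels. Collect the known terms of each column as K = Σ(ρt)_known − 3360 × (depth of known layers): K_1 = 5553900 − 3360×1870 = −729300; K_2 = 55414000 − 3360×(921 + 20600) = −16896560.
Balance: K_1 − x×(3360 − 2850) = K_2, so x = (K_1 − K_2)/(3360 − 2850) = 16167300/510 = 31700 m.

31700 m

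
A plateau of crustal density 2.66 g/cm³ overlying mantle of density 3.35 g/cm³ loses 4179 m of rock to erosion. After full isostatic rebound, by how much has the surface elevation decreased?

Rebound u = e ρ_c/ρ_m = 4179 m × 2.66/3.35 = 3318 m.
Net surface drop = e − u = 4179 m − 3318 m = e (ρ_m − ρ_c)/ρ_m = 861 m.

861 m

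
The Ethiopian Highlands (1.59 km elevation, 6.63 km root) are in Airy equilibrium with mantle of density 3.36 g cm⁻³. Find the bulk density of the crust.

ρ_c h = (ρ_m − ρ_c) r → ρ_c (h + r) = ρ_m r → ρ_c = ρ_m r / (h + r).
ρ_c = 3.36 × 6.63 km / (1.59 km + 6.63 km) = 2.71 g cm⁻³.

2.71 g cm⁻³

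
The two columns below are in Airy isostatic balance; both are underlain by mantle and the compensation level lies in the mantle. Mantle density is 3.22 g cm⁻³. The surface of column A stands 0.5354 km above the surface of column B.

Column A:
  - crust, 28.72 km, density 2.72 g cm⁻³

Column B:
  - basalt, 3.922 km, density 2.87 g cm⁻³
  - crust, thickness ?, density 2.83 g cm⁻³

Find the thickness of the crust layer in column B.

Take the compensation level at the base of the deeper column (depth z_c below the surface of column A) and equate Σ ρ_i t_i down to z_c; mantle fills any gap and the z_c terms cancel.
Column A: 28.72×2.72 + (z_c − 28.72)×3.22
Column B: 0.5354×0 + 3.922×2.87 + x×2.83 + (z_c − 0.5354 − 3.922 − x)×3.22
The z_c×3.22 term appears on both sides and cancels. Collect the known terms of each column as K = Σ(ρt)_known − 3.22 × (depth of known layers): K_A = 78.1184 − 3.22×28.72 = −14.36; K_B = 11.25614 − 3.22×(0.5354 + 3.922) = −3.096688.
Balance: K_A = K_B − x×(3.22 − 2.83), so x = (K_B − K_A)/(3.22 − 2.83) = 11.2633/0.39 = 28.9 km.

28.9 km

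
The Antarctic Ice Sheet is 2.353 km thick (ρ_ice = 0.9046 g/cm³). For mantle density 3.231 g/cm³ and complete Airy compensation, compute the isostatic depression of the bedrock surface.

0.659 km

By Archimedes' principle applied to the lithosphere: the ice load ρ_ice t is balanced by mantle displaced below, ρ_m s.
s = t ρ_ice / ρ_m = 2.353 km × 0.9046/3.231 = 0.659 km.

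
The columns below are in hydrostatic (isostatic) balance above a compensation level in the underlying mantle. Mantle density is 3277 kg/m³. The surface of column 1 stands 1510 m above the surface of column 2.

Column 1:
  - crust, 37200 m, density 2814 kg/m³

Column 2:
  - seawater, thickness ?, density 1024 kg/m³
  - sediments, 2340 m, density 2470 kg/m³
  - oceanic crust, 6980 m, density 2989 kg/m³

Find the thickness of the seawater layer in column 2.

3720 m

Take the compensation level at the base of the deeper column (depth z_c below the surface of column 1) and equate Σ ρ_i t_i down to z_c; mantle fills any gap and the z_c terms cancel.
Column 1: 37200×2814 + (z_c − 37200)×3277
Column 2: 1510×0 + x×1024 + 2340×2470 + 6980×2989 + (z_c − 1510 − 9320 − x)×3277
The z_c×3277 term appears on both sides and cancels. Collect the known terms of each column as K = Σ(ρt)_known − 3277 × (depth of known layers): K_1 = 104680800 − 3277×37200 = −17223600; K_2 = 26643020 − 3277×(1510 + 9320) = −8846890.
Balance: K_1 = K_2 − x×(3277 − 1024), so x = (K_2 − K_1)/(3277 − 1024) = 8376710/2253 = 3720 m.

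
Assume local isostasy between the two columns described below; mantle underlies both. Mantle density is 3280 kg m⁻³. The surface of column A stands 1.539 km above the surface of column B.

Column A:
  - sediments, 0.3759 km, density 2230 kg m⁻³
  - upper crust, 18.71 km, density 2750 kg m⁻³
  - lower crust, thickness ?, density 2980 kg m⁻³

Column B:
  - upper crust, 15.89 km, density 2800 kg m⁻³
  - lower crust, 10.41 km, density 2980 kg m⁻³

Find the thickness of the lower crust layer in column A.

18.3 km

Take the compensation level at the base of the deeper column (depth z_c below the surface of column A) and equate Σ ρ_i t_i down to z_c; mantle fills any gap and the z_c terms cancel.
Column A: 0.3759×2230 + 18.71×2750 + x×2980 + (z_c − 19.0859 − x)×3280
Column B: 1.539×0 + 15.89×2800 + 10.41×2980 + (z_c − 1.539 − 26.3)×3280
The z_c×3280 term appears on both sides and cancels. Collect the known terms of each column as K = Σ(ρt)_known − 3280 × (depth of known layers): K_A = 52290.757 − 3280×19.0859 = −10310.995; K_B = 75513.8 − 3280×(1.539 + 26.3) = −15798.12.
Balance: K_A − x×(3280 − 2980) = K_B, so x = (K_A − K_B)/(3280 − 2980) = 5487.12/300 = 18.3 km.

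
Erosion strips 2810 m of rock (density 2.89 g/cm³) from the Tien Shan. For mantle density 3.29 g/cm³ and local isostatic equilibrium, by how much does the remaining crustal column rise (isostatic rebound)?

Unloading: uplift u = e ρ_c/ρ_m = 2810 m × 2.89/3.29 = 2470 m.

2470 m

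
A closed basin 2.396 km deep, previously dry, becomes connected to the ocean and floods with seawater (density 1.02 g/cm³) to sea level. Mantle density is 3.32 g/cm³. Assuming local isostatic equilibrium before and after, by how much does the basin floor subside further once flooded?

1.06 km

After flooding the water column is d + s deep. Its weight must equal the weight of mantle displaced by the extra subsidence s: (d + s) ρ_w = s ρ_m.
s = d ρ_w / (ρ_m − ρ_w) = 2.396 km × 1.02/(3.32 − 1.02) = 1.06 km.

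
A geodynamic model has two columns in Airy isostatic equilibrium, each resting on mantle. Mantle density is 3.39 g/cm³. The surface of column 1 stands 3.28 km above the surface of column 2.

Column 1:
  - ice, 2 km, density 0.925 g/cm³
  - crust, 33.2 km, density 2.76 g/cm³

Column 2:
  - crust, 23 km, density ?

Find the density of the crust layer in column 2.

Take the compensation level at the base of the deeper column (depth z_c below the surface of column 1) and equate Σ ρ_i t_i down to z_c; mantle fills any gap and the z_c terms cancel.
Column 1: 2×0.925 + 33.2×2.76 + (z_c − 35.2)×3.39
Column 2: 3.28×0 + 23×ρ + (z_c − 3.28 − 23)×3.39
The z_c×3.39 term appears on both sides and cancels. Collect the known terms of each column as K = Σ(ρt)_known − 3.39 × (depth of known layers): K_1 = 93.482 − 3.39×35.2 = −25.846; K_2 = 0 − 3.39×(3.28 + 23) = −89.0892.
Balance: K_1 = K_2 + 23×ρ, so ρ = (K_1 − K_2)/23 = 63.2432/23 = 2.75 g/cm³.

2.75 g/cm³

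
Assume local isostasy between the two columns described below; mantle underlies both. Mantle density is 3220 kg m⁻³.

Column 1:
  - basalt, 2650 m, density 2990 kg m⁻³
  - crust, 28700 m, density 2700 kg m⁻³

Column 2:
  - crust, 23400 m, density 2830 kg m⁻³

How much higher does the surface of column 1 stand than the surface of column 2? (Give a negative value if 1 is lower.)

1990 m

For any compensation level in the mantle, the mantle terms cancel and isostasy reduces to e = (Σt_1 − Σt_2) − (Σ(ρt)_1 − Σ(ρt)_2) / ρ_m.
Σt_1 = 31350 m; Σt_2 = 23400 m; Σ(ρt)_1 = 85413500; Σ(ρt)_2 = 66222000 (in m·kg m⁻³).
e = (31350 − 23400) − (85413500 − 66222000) / 3220 = 1990 m.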